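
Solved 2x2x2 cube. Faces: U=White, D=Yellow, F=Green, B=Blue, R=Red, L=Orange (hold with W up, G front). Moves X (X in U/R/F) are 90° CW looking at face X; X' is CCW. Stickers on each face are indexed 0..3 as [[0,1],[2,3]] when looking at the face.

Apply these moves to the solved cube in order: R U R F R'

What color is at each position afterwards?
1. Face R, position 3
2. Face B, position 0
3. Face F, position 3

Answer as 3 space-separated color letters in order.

After move 1 (R): R=RRRR U=WGWG F=GYGY D=YBYB B=WBWB
After move 2 (U): U=WWGG F=RRGY R=WBRR B=OOWB L=GYOO
After move 3 (R): R=RWRB U=WRGY F=RBGB D=YWYO B=GOWB
After move 4 (F): F=GRBB U=WROY R=GWYB D=RRYO L=GYOW
After move 5 (R'): R=WBGY U=WWOG F=GRBY D=RRYB B=OORB
Query 1: R[3] = Y
Query 2: B[0] = O
Query 3: F[3] = Y

Answer: Y O Y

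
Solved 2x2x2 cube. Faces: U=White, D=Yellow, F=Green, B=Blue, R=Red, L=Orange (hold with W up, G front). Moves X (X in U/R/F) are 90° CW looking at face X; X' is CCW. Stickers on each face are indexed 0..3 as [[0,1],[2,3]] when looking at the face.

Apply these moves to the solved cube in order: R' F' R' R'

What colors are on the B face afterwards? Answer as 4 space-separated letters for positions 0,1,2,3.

Answer: G B W B

Derivation:
After move 1 (R'): R=RRRR U=WBWB F=GWGW D=YGYG B=YBYB
After move 2 (F'): F=WWGG U=WBRR R=GRYR D=OOYG L=OBOW
After move 3 (R'): R=RRGY U=WYRY F=WBGR D=OWYG B=GBOB
After move 4 (R'): R=RYRG U=WORG F=WYGY D=OBYR B=GBWB
Query: B face = GBWB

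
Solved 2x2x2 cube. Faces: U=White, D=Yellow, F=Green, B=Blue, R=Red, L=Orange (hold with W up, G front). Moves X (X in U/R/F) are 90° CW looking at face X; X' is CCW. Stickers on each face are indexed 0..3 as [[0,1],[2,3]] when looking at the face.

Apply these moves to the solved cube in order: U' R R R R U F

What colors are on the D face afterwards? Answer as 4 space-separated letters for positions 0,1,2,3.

Answer: R R Y Y

Derivation:
After move 1 (U'): U=WWWW F=OOGG R=GGRR B=RRBB L=BBOO
After move 2 (R): R=RGRG U=WOWG F=OYGY D=YBYR B=WRWB
After move 3 (R): R=RRGG U=WYWY F=OBGR D=YWYW B=GROB
After move 4 (R): R=GRGR U=WBWR F=OWGW D=YOYG B=YRYB
After move 5 (R): R=GGRR U=WWWW F=OOGG D=YYYY B=RRBB
After move 6 (U): U=WWWW F=GGGG R=RRRR B=BBBB L=OOOO
After move 7 (F): F=GGGG U=WWOO R=WRWR D=RRYY L=OYOY
Query: D face = RRYY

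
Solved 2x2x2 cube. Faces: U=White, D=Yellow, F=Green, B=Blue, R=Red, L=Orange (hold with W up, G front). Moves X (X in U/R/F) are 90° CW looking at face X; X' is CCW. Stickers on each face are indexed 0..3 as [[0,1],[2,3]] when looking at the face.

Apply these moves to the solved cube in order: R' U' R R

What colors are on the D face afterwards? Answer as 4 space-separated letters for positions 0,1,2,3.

Answer: Y B Y W

Derivation:
After move 1 (R'): R=RRRR U=WBWB F=GWGW D=YGYG B=YBYB
After move 2 (U'): U=BBWW F=OOGW R=GWRR B=RRYB L=YBOO
After move 3 (R): R=RGRW U=BOWW F=OGGG D=YYYR B=WRBB
After move 4 (R): R=RRWG U=BGWG F=OYGR D=YBYW B=WROB
Query: D face = YBYW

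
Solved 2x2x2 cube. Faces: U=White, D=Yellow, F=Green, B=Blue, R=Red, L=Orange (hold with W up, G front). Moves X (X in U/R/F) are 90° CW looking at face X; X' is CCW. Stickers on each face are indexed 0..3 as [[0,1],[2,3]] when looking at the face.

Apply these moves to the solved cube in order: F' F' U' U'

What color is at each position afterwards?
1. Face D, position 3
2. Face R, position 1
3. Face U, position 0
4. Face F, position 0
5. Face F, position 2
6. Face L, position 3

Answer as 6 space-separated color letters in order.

After move 1 (F'): F=GGGG U=WWRR R=YRYR D=OOYY L=OWOW
After move 2 (F'): F=GGGG U=WWYY R=OROR D=WWYY L=OROR
After move 3 (U'): U=WYWY F=ORGG R=GGOR B=ORBB L=BBOR
After move 4 (U'): U=YYWW F=BBGG R=OROR B=GGBB L=OROR
Query 1: D[3] = Y
Query 2: R[1] = R
Query 3: U[0] = Y
Query 4: F[0] = B
Query 5: F[2] = G
Query 6: L[3] = R

Answer: Y R Y B G R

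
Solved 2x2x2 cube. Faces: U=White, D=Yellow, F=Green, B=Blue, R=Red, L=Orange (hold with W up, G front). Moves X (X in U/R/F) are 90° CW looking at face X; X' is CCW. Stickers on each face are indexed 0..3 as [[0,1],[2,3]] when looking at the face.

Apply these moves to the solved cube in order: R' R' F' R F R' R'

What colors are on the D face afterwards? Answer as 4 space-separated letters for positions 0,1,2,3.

After move 1 (R'): R=RRRR U=WBWB F=GWGW D=YGYG B=YBYB
After move 2 (R'): R=RRRR U=WYWY F=GBGB D=YWYW B=GBGB
After move 3 (F'): F=BBGG U=WYRR R=WRYR D=OOYW L=OYOW
After move 4 (R): R=YWRR U=WBRG F=BOGW D=OGYG B=RBYB
After move 5 (F): F=GBWO U=WBWY R=RWGR D=RYYG L=OOOG
After move 6 (R'): R=WRRG U=WYWR F=GBWY D=RBYO B=GBYB
After move 7 (R'): R=RGWR U=WYWG F=GYWR D=RBYY B=OBBB
Query: D face = RBYY

Answer: R B Y Y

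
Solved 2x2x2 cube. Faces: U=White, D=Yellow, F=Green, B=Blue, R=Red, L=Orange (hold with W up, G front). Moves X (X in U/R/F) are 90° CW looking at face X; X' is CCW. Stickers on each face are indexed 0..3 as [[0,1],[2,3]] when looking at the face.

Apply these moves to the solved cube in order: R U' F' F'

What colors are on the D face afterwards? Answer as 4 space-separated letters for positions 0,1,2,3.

After move 1 (R): R=RRRR U=WGWG F=GYGY D=YBYB B=WBWB
After move 2 (U'): U=GGWW F=OOGY R=GYRR B=RRWB L=WBOO
After move 3 (F'): F=OYOG U=GGGR R=BYYR D=BOYB L=WWOW
After move 4 (F'): F=YGOO U=GGBY R=OYBR D=WWYB L=WROG
Query: D face = WWYB

Answer: W W Y B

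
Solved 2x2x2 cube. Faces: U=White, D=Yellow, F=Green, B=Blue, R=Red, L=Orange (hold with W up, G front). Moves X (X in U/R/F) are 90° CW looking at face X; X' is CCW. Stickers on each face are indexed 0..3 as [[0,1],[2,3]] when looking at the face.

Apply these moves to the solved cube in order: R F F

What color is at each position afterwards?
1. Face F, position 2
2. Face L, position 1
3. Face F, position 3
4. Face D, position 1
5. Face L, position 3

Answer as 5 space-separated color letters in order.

Answer: Y R G W R

Derivation:
After move 1 (R): R=RRRR U=WGWG F=GYGY D=YBYB B=WBWB
After move 2 (F): F=GGYY U=WGOO R=WRGR D=RRYB L=OYOB
After move 3 (F): F=YGYG U=WGBY R=OROR D=GWYB L=OROR
Query 1: F[2] = Y
Query 2: L[1] = R
Query 3: F[3] = G
Query 4: D[1] = W
Query 5: L[3] = R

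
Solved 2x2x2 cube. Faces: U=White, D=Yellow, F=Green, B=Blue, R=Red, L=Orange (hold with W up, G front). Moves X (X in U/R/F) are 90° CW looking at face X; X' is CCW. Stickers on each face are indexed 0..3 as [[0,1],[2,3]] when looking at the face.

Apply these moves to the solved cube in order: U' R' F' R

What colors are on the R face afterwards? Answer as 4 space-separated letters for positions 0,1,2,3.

After move 1 (U'): U=WWWW F=OOGG R=GGRR B=RRBB L=BBOO
After move 2 (R'): R=GRGR U=WBWR F=OWGW D=YOYG B=YRYB
After move 3 (F'): F=WWOG U=WBGG R=ORYR D=BOYG L=BROW
After move 4 (R): R=YORR U=WWGG F=WOOG D=BYYY B=GRBB
Query: R face = YORR

Answer: Y O R R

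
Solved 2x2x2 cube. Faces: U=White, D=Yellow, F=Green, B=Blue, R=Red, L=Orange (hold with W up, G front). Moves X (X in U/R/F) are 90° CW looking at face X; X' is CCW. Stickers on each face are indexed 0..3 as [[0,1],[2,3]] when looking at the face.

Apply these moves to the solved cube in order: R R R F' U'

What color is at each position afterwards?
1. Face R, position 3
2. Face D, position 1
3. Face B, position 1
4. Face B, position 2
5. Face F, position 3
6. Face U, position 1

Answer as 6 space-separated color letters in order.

After move 1 (R): R=RRRR U=WGWG F=GYGY D=YBYB B=WBWB
After move 2 (R): R=RRRR U=WYWY F=GBGB D=YWYW B=GBGB
After move 3 (R): R=RRRR U=WBWB F=GWGW D=YGYG B=YBYB
After move 4 (F'): F=WWGG U=WBRR R=GRYR D=OOYG L=OBOW
After move 5 (U'): U=BRWR F=OBGG R=WWYR B=GRYB L=YBOW
Query 1: R[3] = R
Query 2: D[1] = O
Query 3: B[1] = R
Query 4: B[2] = Y
Query 5: F[3] = G
Query 6: U[1] = R

Answer: R O R Y G R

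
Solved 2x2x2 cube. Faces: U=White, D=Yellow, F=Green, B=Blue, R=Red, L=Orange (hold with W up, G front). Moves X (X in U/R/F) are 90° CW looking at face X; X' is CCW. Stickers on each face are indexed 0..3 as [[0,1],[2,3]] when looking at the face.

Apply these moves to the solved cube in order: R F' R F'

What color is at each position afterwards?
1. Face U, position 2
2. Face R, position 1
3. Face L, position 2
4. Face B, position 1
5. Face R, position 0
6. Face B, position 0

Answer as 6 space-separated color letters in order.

Answer: Y B O B W R

Derivation:
After move 1 (R): R=RRRR U=WGWG F=GYGY D=YBYB B=WBWB
After move 2 (F'): F=YYGG U=WGRR R=BRYR D=OOYB L=OGOW
After move 3 (R): R=YBRR U=WYRG F=YOGB D=OWYW B=RBGB
After move 4 (F'): F=OBYG U=WYYR R=WBOR D=GWYW L=OGOR
Query 1: U[2] = Y
Query 2: R[1] = B
Query 3: L[2] = O
Query 4: B[1] = B
Query 5: R[0] = W
Query 6: B[0] = R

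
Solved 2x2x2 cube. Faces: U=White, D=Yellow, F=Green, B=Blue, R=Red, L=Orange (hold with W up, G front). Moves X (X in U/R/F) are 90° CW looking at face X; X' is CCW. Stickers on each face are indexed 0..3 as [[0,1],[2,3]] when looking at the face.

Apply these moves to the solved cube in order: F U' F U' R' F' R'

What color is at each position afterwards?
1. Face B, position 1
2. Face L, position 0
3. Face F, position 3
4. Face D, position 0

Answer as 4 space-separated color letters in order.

Answer: G W G R

Derivation:
After move 1 (F): F=GGGG U=WWOO R=WRWR D=RRYY L=OYOY
After move 2 (U'): U=WOWO F=OYGG R=GGWR B=WRBB L=BBOY
After move 3 (F): F=GOGY U=WOYB R=WGOR D=WGYY L=BROR
After move 4 (U'): U=OBWY F=BRGY R=GOOR B=WGBB L=WROR
After move 5 (R'): R=ORGO U=OBWW F=BBGY D=WRYY B=YGGB
After move 6 (F'): F=BYBG U=OBOG R=RRWO D=RRYY L=WWOW
After move 7 (R'): R=RORW U=OGOY F=BBBG D=RYYG B=YGRB
Query 1: B[1] = G
Query 2: L[0] = W
Query 3: F[3] = G
Query 4: D[0] = R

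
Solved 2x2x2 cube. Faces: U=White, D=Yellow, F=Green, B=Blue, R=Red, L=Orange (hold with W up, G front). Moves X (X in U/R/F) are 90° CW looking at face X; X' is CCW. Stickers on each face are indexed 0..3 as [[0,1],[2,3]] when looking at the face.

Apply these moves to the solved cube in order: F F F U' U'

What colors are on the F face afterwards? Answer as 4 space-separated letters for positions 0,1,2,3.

Answer: B B G G

Derivation:
After move 1 (F): F=GGGG U=WWOO R=WRWR D=RRYY L=OYOY
After move 2 (F): F=GGGG U=WWYY R=OROR D=WWYY L=OROR
After move 3 (F): F=GGGG U=WWRR R=YRYR D=OOYY L=OWOW
After move 4 (U'): U=WRWR F=OWGG R=GGYR B=YRBB L=BBOW
After move 5 (U'): U=RRWW F=BBGG R=OWYR B=GGBB L=YROW
Query: F face = BBGG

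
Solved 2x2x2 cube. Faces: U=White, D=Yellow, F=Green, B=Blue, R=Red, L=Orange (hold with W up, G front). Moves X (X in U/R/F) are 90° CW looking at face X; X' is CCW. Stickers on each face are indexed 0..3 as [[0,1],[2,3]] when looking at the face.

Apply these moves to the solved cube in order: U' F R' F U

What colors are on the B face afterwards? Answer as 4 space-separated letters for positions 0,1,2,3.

Answer: B R G B

Derivation:
After move 1 (U'): U=WWWW F=OOGG R=GGRR B=RRBB L=BBOO
After move 2 (F): F=GOGO U=WWOB R=WGWR D=RGYY L=BYOY
After move 3 (R'): R=GRWW U=WBOR F=GWGB D=ROYO B=YRGB
After move 4 (F): F=GGBW U=WBYY R=ORRW D=WGYO L=BROO
After move 5 (U): U=YWYB F=ORBW R=YRRW B=BRGB L=GGOO
Query: B face = BRGB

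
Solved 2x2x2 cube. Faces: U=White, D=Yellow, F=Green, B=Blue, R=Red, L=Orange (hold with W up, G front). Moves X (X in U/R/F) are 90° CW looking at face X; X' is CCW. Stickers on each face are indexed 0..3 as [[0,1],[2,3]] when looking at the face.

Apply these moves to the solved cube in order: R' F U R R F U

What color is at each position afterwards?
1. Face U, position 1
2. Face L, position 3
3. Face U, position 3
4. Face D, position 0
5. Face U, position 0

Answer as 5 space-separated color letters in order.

Answer: O W R B G

Derivation:
After move 1 (R'): R=RRRR U=WBWB F=GWGW D=YGYG B=YBYB
After move 2 (F): F=GGWW U=WBOO R=WRBR D=RRYG L=OYOG
After move 3 (U): U=OWOB F=WRWW R=YBBR B=OYYB L=GGOG
After move 4 (R): R=BYRB U=OROW F=WRWG D=RYYO B=BYWB
After move 5 (R): R=RBBY U=OROG F=WYWO D=RWYB B=WYRB
After move 6 (F): F=WWOY U=ORGG R=OBGY D=BRYB L=GROW
After move 7 (U): U=GOGR F=OBOY R=WYGY B=GRRB L=WWOW
Query 1: U[1] = O
Query 2: L[3] = W
Query 3: U[3] = R
Query 4: D[0] = B
Query 5: U[0] = G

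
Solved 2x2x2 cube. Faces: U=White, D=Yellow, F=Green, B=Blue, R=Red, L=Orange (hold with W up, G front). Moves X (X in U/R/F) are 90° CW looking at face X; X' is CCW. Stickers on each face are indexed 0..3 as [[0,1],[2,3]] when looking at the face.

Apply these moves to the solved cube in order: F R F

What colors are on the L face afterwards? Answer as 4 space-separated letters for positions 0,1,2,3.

After move 1 (F): F=GGGG U=WWOO R=WRWR D=RRYY L=OYOY
After move 2 (R): R=WWRR U=WGOG F=GRGY D=RBYB B=OBWB
After move 3 (F): F=GGYR U=WGYY R=OWGR D=RWYB L=OROB
Query: L face = OROB

Answer: O R O B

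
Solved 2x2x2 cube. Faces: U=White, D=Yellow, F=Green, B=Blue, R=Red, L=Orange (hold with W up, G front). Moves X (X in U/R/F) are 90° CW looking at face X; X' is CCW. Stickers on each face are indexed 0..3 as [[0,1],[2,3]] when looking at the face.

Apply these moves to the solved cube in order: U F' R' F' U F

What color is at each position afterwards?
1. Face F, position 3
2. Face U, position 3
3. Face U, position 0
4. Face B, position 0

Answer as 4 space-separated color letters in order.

Answer: R R B G

Derivation:
After move 1 (U): U=WWWW F=RRGG R=BBRR B=OOBB L=GGOO
After move 2 (F'): F=RGRG U=WWBR R=YBYR D=GOYY L=GWOW
After move 3 (R'): R=BRYY U=WBBO F=RWRR D=GGYG B=YOOB
After move 4 (F'): F=WRRR U=WBBY R=GRGY D=WWYG L=GOOB
After move 5 (U): U=BWYB F=GRRR R=YOGY B=GOOB L=WROB
After move 6 (F): F=RGRR U=BWBR R=YOBY D=GYYG L=WWOW
Query 1: F[3] = R
Query 2: U[3] = R
Query 3: U[0] = B
Query 4: B[0] = G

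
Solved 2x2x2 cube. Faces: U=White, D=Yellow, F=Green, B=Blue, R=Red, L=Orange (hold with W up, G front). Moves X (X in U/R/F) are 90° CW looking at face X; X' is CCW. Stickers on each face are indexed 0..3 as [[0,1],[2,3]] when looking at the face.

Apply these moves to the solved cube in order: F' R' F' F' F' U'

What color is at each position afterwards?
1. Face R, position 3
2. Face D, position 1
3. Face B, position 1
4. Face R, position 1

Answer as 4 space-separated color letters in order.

After move 1 (F'): F=GGGG U=WWRR R=YRYR D=OOYY L=OWOW
After move 2 (R'): R=RRYY U=WBRB F=GWGR D=OGYG B=YBOB
After move 3 (F'): F=WRGG U=WBRY R=GROY D=WWYG L=OBOR
After move 4 (F'): F=RGWG U=WBGO R=WRWY D=BRYG L=OYOR
After move 5 (F'): F=GGRW U=WBWW R=RRBY D=YRYG L=OOOG
After move 6 (U'): U=BWWW F=OORW R=GGBY B=RROB L=YBOG
Query 1: R[3] = Y
Query 2: D[1] = R
Query 3: B[1] = R
Query 4: R[1] = G

Answer: Y R R G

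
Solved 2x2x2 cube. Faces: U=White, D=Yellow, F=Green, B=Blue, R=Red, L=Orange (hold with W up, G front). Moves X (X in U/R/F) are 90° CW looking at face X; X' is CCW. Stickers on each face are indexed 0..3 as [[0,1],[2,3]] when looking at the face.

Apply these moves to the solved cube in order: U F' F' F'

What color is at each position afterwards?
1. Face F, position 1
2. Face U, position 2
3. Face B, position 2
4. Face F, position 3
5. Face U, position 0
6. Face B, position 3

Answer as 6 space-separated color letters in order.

Answer: R O B R W B

Derivation:
After move 1 (U): U=WWWW F=RRGG R=BBRR B=OOBB L=GGOO
After move 2 (F'): F=RGRG U=WWBR R=YBYR D=GOYY L=GWOW
After move 3 (F'): F=GGRR U=WWYY R=OBGR D=WWYY L=GROB
After move 4 (F'): F=GRGR U=WWOG R=WBWR D=RBYY L=GYOY
Query 1: F[1] = R
Query 2: U[2] = O
Query 3: B[2] = B
Query 4: F[3] = R
Query 5: U[0] = W
Query 6: B[3] = B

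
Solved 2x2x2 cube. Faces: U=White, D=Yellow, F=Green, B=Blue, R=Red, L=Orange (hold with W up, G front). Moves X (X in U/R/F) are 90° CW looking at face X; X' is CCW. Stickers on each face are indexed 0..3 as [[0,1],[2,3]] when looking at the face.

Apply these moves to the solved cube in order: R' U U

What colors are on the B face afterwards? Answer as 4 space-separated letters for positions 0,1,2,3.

Answer: G W Y B

Derivation:
After move 1 (R'): R=RRRR U=WBWB F=GWGW D=YGYG B=YBYB
After move 2 (U): U=WWBB F=RRGW R=YBRR B=OOYB L=GWOO
After move 3 (U): U=BWBW F=YBGW R=OORR B=GWYB L=RROO
Query: B face = GWYB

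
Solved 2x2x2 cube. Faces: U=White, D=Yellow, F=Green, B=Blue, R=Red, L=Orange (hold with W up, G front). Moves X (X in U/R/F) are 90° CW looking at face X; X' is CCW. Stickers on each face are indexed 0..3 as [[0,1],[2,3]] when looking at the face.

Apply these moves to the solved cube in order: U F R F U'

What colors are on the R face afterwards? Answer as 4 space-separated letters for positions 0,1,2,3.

Answer: G G R B

Derivation:
After move 1 (U): U=WWWW F=RRGG R=BBRR B=OOBB L=GGOO
After move 2 (F): F=GRGR U=WWOG R=WBWR D=RBYY L=GYOY
After move 3 (R): R=WWRB U=WROR F=GBGY D=RBYO B=GOWB
After move 4 (F): F=GGYB U=WRYY R=OWRB D=RWYO L=GROB
After move 5 (U'): U=RYWY F=GRYB R=GGRB B=OWWB L=GOOB
Query: R face = GGRB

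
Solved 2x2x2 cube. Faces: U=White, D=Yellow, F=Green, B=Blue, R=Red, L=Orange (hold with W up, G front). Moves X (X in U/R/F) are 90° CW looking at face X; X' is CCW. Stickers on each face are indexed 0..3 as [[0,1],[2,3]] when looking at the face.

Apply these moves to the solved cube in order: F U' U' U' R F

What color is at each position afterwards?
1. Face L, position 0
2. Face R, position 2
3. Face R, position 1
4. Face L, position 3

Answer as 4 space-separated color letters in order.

Answer: G G B B

Derivation:
After move 1 (F): F=GGGG U=WWOO R=WRWR D=RRYY L=OYOY
After move 2 (U'): U=WOWO F=OYGG R=GGWR B=WRBB L=BBOY
After move 3 (U'): U=OOWW F=BBGG R=OYWR B=GGBB L=WROY
After move 4 (U'): U=OWOW F=WRGG R=BBWR B=OYBB L=GGOY
After move 5 (R): R=WBRB U=OROG F=WRGY D=RBYO B=WYWB
After move 6 (F): F=GWYR U=ORYG R=OBGB D=RWYO L=GROB
Query 1: L[0] = G
Query 2: R[2] = G
Query 3: R[1] = B
Query 4: L[3] = B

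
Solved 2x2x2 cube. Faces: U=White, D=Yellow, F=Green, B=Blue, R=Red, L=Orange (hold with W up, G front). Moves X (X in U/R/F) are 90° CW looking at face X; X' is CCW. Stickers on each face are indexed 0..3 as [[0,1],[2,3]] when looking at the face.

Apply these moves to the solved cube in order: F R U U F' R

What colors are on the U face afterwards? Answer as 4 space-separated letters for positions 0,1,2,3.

Answer: G Y O G

Derivation:
After move 1 (F): F=GGGG U=WWOO R=WRWR D=RRYY L=OYOY
After move 2 (R): R=WWRR U=WGOG F=GRGY D=RBYB B=OBWB
After move 3 (U): U=OWGG F=WWGY R=OBRR B=OYWB L=GROY
After move 4 (U): U=GOGW F=OBGY R=OYRR B=GRWB L=WWOY
After move 5 (F'): F=BYOG U=GOOR R=BYRR D=WYYB L=WWOG
After move 6 (R): R=RBRY U=GYOG F=BYOB D=WWYG B=RROB
Query: U face = GYOG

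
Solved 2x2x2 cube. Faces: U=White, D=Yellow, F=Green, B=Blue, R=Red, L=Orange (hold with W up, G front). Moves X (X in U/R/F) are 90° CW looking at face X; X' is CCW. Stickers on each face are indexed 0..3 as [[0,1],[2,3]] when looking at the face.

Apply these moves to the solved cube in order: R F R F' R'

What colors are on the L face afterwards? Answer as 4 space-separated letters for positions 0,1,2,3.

Answer: O Y O O

Derivation:
After move 1 (R): R=RRRR U=WGWG F=GYGY D=YBYB B=WBWB
After move 2 (F): F=GGYY U=WGOO R=WRGR D=RRYB L=OYOB
After move 3 (R): R=GWRR U=WGOY F=GRYB D=RWYW B=OBGB
After move 4 (F'): F=RBGY U=WGGR R=WWRR D=YBYW L=OYOO
After move 5 (R'): R=WRWR U=WGGO F=RGGR D=YBYY B=WBBB
Query: L face = OYOO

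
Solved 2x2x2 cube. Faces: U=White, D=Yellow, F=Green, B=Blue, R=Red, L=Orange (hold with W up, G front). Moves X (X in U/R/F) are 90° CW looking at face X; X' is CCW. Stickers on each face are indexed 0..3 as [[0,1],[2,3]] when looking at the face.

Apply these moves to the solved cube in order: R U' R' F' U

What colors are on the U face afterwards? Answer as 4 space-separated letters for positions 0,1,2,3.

Answer: Y G G W

Derivation:
After move 1 (R): R=RRRR U=WGWG F=GYGY D=YBYB B=WBWB
After move 2 (U'): U=GGWW F=OOGY R=GYRR B=RRWB L=WBOO
After move 3 (R'): R=YRGR U=GWWR F=OGGW D=YOYY B=BRBB
After move 4 (F'): F=GWOG U=GWYG R=ORYR D=BOYY L=WROW
After move 5 (U): U=YGGW F=OROG R=BRYR B=WRBB L=GWOW
Query: U face = YGGW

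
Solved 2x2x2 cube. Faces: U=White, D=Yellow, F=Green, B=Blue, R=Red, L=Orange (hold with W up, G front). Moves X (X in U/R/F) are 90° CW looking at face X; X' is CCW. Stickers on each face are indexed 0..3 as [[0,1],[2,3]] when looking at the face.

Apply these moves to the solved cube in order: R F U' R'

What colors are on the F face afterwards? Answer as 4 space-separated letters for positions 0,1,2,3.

Answer: O O Y O

Derivation:
After move 1 (R): R=RRRR U=WGWG F=GYGY D=YBYB B=WBWB
After move 2 (F): F=GGYY U=WGOO R=WRGR D=RRYB L=OYOB
After move 3 (U'): U=GOWO F=OYYY R=GGGR B=WRWB L=WBOB
After move 4 (R'): R=GRGG U=GWWW F=OOYO D=RYYY B=BRRB
Query: F face = OOYO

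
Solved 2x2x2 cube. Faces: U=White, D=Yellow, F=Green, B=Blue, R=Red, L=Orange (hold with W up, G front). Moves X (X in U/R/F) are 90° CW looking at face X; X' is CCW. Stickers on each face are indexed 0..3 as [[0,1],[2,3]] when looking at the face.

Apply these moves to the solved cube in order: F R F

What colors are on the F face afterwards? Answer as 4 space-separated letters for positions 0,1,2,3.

After move 1 (F): F=GGGG U=WWOO R=WRWR D=RRYY L=OYOY
After move 2 (R): R=WWRR U=WGOG F=GRGY D=RBYB B=OBWB
After move 3 (F): F=GGYR U=WGYY R=OWGR D=RWYB L=OROB
Query: F face = GGYR

Answer: G G Y R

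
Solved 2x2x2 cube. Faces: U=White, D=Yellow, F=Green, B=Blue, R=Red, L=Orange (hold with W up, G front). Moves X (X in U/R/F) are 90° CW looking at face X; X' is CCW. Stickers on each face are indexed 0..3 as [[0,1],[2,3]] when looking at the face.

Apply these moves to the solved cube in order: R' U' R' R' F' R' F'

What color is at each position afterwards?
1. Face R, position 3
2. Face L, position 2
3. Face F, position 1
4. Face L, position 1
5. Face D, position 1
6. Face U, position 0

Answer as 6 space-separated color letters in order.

After move 1 (R'): R=RRRR U=WBWB F=GWGW D=YGYG B=YBYB
After move 2 (U'): U=BBWW F=OOGW R=GWRR B=RRYB L=YBOO
After move 3 (R'): R=WRGR U=BYWR F=OBGW D=YOYW B=GRGB
After move 4 (R'): R=RRWG U=BGWG F=OYGR D=YBYW B=WROB
After move 5 (F'): F=YROG U=BGRW R=BRYG D=BOYW L=YGOW
After move 6 (R'): R=RGBY U=BORW F=YGOW D=BRYG B=WROB
After move 7 (F'): F=GWYO U=BORB R=RGBY D=GWYG L=YWOR
Query 1: R[3] = Y
Query 2: L[2] = O
Query 3: F[1] = W
Query 4: L[1] = W
Query 5: D[1] = W
Query 6: U[0] = B

Answer: Y O W W W B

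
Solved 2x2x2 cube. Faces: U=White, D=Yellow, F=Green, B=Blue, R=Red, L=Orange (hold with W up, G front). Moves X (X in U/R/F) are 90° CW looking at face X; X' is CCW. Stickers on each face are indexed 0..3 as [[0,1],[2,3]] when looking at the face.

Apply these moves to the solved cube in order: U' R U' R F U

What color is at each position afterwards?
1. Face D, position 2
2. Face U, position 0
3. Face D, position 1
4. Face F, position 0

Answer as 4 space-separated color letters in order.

Answer: Y O R W

Derivation:
After move 1 (U'): U=WWWW F=OOGG R=GGRR B=RRBB L=BBOO
After move 2 (R): R=RGRG U=WOWG F=OYGY D=YBYR B=WRWB
After move 3 (U'): U=OGWW F=BBGY R=OYRG B=RGWB L=WROO
After move 4 (R): R=ROGY U=OBWY F=BBGR D=YWYR B=WGGB
After move 5 (F): F=GBRB U=OBOR R=WOYY D=GRYR L=WYOW
After move 6 (U): U=OORB F=WORB R=WGYY B=WYGB L=GBOW
Query 1: D[2] = Y
Query 2: U[0] = O
Query 3: D[1] = R
Query 4: F[0] = W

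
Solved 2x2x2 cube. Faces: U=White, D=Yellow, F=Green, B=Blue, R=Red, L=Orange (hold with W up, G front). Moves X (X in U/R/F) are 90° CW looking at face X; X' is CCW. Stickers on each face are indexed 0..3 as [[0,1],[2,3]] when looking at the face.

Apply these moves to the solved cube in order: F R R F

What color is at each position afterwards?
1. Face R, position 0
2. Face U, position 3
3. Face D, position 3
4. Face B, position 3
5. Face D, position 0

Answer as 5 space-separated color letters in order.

After move 1 (F): F=GGGG U=WWOO R=WRWR D=RRYY L=OYOY
After move 2 (R): R=WWRR U=WGOG F=GRGY D=RBYB B=OBWB
After move 3 (R): R=RWRW U=WROY F=GBGB D=RWYO B=GBGB
After move 4 (F): F=GGBB U=WRYY R=OWYW D=RRYO L=OROW
Query 1: R[0] = O
Query 2: U[3] = Y
Query 3: D[3] = O
Query 4: B[3] = B
Query 5: D[0] = R

Answer: O Y O B R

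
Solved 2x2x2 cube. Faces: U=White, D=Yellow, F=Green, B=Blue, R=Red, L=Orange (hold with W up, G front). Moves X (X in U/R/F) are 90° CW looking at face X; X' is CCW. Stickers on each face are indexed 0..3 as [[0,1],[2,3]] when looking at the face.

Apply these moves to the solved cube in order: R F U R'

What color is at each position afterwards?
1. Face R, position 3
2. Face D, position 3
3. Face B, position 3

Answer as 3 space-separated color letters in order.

Answer: G Y B

Derivation:
After move 1 (R): R=RRRR U=WGWG F=GYGY D=YBYB B=WBWB
After move 2 (F): F=GGYY U=WGOO R=WRGR D=RRYB L=OYOB
After move 3 (U): U=OWOG F=WRYY R=WBGR B=OYWB L=GGOB
After move 4 (R'): R=BRWG U=OWOO F=WWYG D=RRYY B=BYRB
Query 1: R[3] = G
Query 2: D[3] = Y
Query 3: B[3] = B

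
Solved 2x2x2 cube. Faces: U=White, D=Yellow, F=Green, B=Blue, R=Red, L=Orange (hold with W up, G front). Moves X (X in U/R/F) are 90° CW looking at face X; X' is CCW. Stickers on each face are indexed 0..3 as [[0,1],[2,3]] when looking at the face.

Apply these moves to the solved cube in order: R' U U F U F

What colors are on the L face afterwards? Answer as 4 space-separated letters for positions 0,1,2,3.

Answer: G R O O

Derivation:
After move 1 (R'): R=RRRR U=WBWB F=GWGW D=YGYG B=YBYB
After move 2 (U): U=WWBB F=RRGW R=YBRR B=OOYB L=GWOO
After move 3 (U): U=BWBW F=YBGW R=OORR B=GWYB L=RROO
After move 4 (F): F=GYWB U=BWOR R=BOWR D=ROYG L=RYOG
After move 5 (U): U=OBRW F=BOWB R=GWWR B=RYYB L=GYOG
After move 6 (F): F=WBBO U=OBGY R=RWWR D=WGYG L=GROO
Query: L face = GROO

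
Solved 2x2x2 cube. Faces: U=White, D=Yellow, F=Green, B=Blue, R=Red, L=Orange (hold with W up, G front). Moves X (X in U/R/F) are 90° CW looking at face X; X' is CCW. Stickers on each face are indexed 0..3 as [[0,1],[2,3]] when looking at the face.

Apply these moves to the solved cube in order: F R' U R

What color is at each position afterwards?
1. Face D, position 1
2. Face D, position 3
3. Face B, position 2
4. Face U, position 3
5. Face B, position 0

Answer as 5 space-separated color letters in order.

After move 1 (F): F=GGGG U=WWOO R=WRWR D=RRYY L=OYOY
After move 2 (R'): R=RRWW U=WBOB F=GWGO D=RGYG B=YBRB
After move 3 (U): U=OWBB F=RRGO R=YBWW B=OYRB L=GWOY
After move 4 (R): R=WYWB U=ORBO F=RGGG D=RRYO B=BYWB
Query 1: D[1] = R
Query 2: D[3] = O
Query 3: B[2] = W
Query 4: U[3] = O
Query 5: B[0] = B

Answer: R O W O B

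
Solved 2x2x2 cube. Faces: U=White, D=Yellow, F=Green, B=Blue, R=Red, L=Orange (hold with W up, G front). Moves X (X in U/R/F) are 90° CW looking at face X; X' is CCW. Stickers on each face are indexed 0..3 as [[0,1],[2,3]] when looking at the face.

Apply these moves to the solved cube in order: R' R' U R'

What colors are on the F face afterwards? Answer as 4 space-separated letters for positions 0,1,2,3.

After move 1 (R'): R=RRRR U=WBWB F=GWGW D=YGYG B=YBYB
After move 2 (R'): R=RRRR U=WYWY F=GBGB D=YWYW B=GBGB
After move 3 (U): U=WWYY F=RRGB R=GBRR B=OOGB L=GBOO
After move 4 (R'): R=BRGR U=WGYO F=RWGY D=YRYB B=WOWB
Query: F face = RWGY

Answer: R W G Y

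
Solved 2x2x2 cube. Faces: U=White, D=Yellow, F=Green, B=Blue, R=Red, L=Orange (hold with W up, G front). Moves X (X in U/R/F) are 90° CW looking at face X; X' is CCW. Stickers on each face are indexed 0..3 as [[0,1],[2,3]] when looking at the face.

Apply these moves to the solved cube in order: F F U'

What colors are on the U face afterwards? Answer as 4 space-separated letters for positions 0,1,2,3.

After move 1 (F): F=GGGG U=WWOO R=WRWR D=RRYY L=OYOY
After move 2 (F): F=GGGG U=WWYY R=OROR D=WWYY L=OROR
After move 3 (U'): U=WYWY F=ORGG R=GGOR B=ORBB L=BBOR
Query: U face = WYWY

Answer: W Y W Y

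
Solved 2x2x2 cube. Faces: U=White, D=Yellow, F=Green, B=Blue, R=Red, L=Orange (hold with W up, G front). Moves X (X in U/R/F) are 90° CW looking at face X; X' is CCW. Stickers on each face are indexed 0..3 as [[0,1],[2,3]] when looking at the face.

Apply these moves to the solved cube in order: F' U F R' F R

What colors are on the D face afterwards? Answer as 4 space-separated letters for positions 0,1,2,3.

Answer: R B Y Y

Derivation:
After move 1 (F'): F=GGGG U=WWRR R=YRYR D=OOYY L=OWOW
After move 2 (U): U=RWRW F=YRGG R=BBYR B=OWBB L=GGOW
After move 3 (F): F=GYGR U=RWWG R=RBWR D=YBYY L=GOOO
After move 4 (R'): R=BRRW U=RBWO F=GWGG D=YYYR B=YWBB
After move 5 (F): F=GGGW U=RBOO R=WROW D=RBYR L=GYOY
After move 6 (R): R=OWWR U=RGOW F=GBGR D=RBYY B=OWBB
Query: D face = RBYY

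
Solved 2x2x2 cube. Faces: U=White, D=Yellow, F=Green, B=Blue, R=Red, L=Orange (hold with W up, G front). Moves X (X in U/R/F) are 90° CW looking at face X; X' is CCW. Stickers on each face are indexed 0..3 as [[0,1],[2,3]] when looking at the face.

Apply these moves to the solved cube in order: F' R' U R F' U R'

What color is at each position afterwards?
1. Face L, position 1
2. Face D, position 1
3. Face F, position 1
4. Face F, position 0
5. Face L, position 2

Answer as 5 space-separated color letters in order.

Answer: G Y R O O

Derivation:
After move 1 (F'): F=GGGG U=WWRR R=YRYR D=OOYY L=OWOW
After move 2 (R'): R=RRYY U=WBRB F=GWGR D=OGYG B=YBOB
After move 3 (U): U=RWBB F=RRGR R=YBYY B=OWOB L=GWOW
After move 4 (R): R=YYYB U=RRBR F=RGGG D=OOYO B=BWWB
After move 5 (F'): F=GGRG U=RRYY R=OYOB D=WWYO L=GROB
After move 6 (U): U=YRYR F=OYRG R=BWOB B=GRWB L=GGOB
After move 7 (R'): R=WBBO U=YWYG F=ORRR D=WYYG B=ORWB
Query 1: L[1] = G
Query 2: D[1] = Y
Query 3: F[1] = R
Query 4: F[0] = O
Query 5: L[2] = O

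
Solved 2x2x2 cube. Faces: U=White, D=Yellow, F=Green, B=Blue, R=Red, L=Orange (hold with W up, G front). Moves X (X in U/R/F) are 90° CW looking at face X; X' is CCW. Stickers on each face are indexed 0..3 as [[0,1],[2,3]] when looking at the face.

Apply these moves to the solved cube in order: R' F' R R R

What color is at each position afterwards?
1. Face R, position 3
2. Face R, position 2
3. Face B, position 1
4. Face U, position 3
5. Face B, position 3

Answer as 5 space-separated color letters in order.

After move 1 (R'): R=RRRR U=WBWB F=GWGW D=YGYG B=YBYB
After move 2 (F'): F=WWGG U=WBRR R=GRYR D=OOYG L=OBOW
After move 3 (R): R=YGRR U=WWRG F=WOGG D=OYYY B=RBBB
After move 4 (R): R=RYRG U=WORG F=WYGY D=OBYR B=GBWB
After move 5 (R): R=RRGY U=WYRY F=WBGR D=OWYG B=GBOB
Query 1: R[3] = Y
Query 2: R[2] = G
Query 3: B[1] = B
Query 4: U[3] = Y
Query 5: B[3] = B

Answer: Y G B Y B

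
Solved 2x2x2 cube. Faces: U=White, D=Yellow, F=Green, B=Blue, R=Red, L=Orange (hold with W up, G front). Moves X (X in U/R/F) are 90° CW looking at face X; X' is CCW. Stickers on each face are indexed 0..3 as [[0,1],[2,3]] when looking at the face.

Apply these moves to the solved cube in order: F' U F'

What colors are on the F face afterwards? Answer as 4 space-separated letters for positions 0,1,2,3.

After move 1 (F'): F=GGGG U=WWRR R=YRYR D=OOYY L=OWOW
After move 2 (U): U=RWRW F=YRGG R=BBYR B=OWBB L=GGOW
After move 3 (F'): F=RGYG U=RWBY R=OBOR D=GWYY L=GWOR
Query: F face = RGYG

Answer: R G Y G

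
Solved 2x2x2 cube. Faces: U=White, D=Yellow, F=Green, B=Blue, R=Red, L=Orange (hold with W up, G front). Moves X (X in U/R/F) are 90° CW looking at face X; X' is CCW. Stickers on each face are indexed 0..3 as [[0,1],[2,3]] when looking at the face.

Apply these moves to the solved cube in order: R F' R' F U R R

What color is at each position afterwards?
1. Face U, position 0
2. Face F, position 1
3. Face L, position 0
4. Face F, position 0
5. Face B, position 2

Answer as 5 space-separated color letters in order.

Answer: W O G R R

Derivation:
After move 1 (R): R=RRRR U=WGWG F=GYGY D=YBYB B=WBWB
After move 2 (F'): F=YYGG U=WGRR R=BRYR D=OOYB L=OGOW
After move 3 (R'): R=RRBY U=WWRW F=YGGR D=OYYG B=BBOB
After move 4 (F): F=GYRG U=WWWG R=RRWY D=BRYG L=OOOY
After move 5 (U): U=WWGW F=RRRG R=BBWY B=OOOB L=GYOY
After move 6 (R): R=WBYB U=WRGG F=RRRG D=BOYO B=WOWB
After move 7 (R): R=YWBB U=WRGG F=RORO D=BWYW B=GORB
Query 1: U[0] = W
Query 2: F[1] = O
Query 3: L[0] = G
Query 4: F[0] = R
Query 5: B[2] = R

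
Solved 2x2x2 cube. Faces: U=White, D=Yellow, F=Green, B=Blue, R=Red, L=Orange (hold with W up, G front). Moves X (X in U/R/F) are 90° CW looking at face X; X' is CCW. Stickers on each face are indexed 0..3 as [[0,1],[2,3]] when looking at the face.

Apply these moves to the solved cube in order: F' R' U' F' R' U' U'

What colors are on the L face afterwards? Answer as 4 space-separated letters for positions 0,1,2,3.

Answer: W Y O W

Derivation:
After move 1 (F'): F=GGGG U=WWRR R=YRYR D=OOYY L=OWOW
After move 2 (R'): R=RRYY U=WBRB F=GWGR D=OGYG B=YBOB
After move 3 (U'): U=BBWR F=OWGR R=GWYY B=RROB L=YBOW
After move 4 (F'): F=WROG U=BBGY R=GWOY D=BWYG L=YROW
After move 5 (R'): R=WYGO U=BOGR F=WBOY D=BRYG B=GRWB
After move 6 (U'): U=ORBG F=YROY R=WBGO B=WYWB L=GROW
After move 7 (U'): U=RGOB F=GROY R=YRGO B=WBWB L=WYOW
Query: L face = WYOW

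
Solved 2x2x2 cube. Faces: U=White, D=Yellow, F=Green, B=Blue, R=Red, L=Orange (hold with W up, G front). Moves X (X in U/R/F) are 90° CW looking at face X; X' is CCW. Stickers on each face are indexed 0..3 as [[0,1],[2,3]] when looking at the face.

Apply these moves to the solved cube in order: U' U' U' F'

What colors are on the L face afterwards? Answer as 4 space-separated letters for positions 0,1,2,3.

Answer: G W O W

Derivation:
After move 1 (U'): U=WWWW F=OOGG R=GGRR B=RRBB L=BBOO
After move 2 (U'): U=WWWW F=BBGG R=OORR B=GGBB L=RROO
After move 3 (U'): U=WWWW F=RRGG R=BBRR B=OOBB L=GGOO
After move 4 (F'): F=RGRG U=WWBR R=YBYR D=GOYY L=GWOW
Query: L face = GWOW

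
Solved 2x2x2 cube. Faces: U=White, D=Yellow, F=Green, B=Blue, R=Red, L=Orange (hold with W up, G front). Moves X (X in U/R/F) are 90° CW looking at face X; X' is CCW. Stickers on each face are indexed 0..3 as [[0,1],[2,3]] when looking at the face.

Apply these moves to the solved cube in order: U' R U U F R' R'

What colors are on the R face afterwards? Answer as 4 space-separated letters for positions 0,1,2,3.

Answer: G W B O

Derivation:
After move 1 (U'): U=WWWW F=OOGG R=GGRR B=RRBB L=BBOO
After move 2 (R): R=RGRG U=WOWG F=OYGY D=YBYR B=WRWB
After move 3 (U): U=WWGO F=RGGY R=WRRG B=BBWB L=OYOO
After move 4 (U): U=GWOW F=WRGY R=BBRG B=OYWB L=RGOO
After move 5 (F): F=GWYR U=GWOG R=OBWG D=RBYR L=RYOB
After move 6 (R'): R=BGOW U=GWOO F=GWYG D=RWYR B=RYBB
After move 7 (R'): R=GWBO U=GBOR F=GWYO D=RWYG B=RYWB
Query: R face = GWBO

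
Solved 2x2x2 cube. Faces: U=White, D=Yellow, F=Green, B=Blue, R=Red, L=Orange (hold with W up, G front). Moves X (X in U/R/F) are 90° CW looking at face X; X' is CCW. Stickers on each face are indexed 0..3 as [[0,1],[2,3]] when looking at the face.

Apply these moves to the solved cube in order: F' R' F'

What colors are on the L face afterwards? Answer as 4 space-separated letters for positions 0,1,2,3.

Answer: O B O R

Derivation:
After move 1 (F'): F=GGGG U=WWRR R=YRYR D=OOYY L=OWOW
After move 2 (R'): R=RRYY U=WBRB F=GWGR D=OGYG B=YBOB
After move 3 (F'): F=WRGG U=WBRY R=GROY D=WWYG L=OBOR
Query: L face = OBOR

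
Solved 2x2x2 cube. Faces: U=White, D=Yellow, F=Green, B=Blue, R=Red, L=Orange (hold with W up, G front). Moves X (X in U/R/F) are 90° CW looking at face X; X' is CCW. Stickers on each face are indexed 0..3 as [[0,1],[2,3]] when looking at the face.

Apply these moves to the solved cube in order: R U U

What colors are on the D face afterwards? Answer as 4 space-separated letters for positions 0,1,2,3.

Answer: Y B Y B

Derivation:
After move 1 (R): R=RRRR U=WGWG F=GYGY D=YBYB B=WBWB
After move 2 (U): U=WWGG F=RRGY R=WBRR B=OOWB L=GYOO
After move 3 (U): U=GWGW F=WBGY R=OORR B=GYWB L=RROO
Query: D face = YBYB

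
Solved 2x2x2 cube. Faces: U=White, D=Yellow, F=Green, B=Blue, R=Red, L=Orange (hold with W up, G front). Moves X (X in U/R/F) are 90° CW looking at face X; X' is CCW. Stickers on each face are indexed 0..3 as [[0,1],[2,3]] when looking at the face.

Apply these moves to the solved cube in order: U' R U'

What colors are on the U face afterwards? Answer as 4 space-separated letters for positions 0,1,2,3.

Answer: O G W W

Derivation:
After move 1 (U'): U=WWWW F=OOGG R=GGRR B=RRBB L=BBOO
After move 2 (R): R=RGRG U=WOWG F=OYGY D=YBYR B=WRWB
After move 3 (U'): U=OGWW F=BBGY R=OYRG B=RGWB L=WROO
Query: U face = OGWW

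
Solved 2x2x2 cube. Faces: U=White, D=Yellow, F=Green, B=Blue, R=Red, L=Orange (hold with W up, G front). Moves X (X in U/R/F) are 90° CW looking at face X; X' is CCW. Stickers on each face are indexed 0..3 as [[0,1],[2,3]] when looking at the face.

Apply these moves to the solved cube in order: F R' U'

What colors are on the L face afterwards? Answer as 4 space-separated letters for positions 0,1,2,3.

Answer: Y B O Y

Derivation:
After move 1 (F): F=GGGG U=WWOO R=WRWR D=RRYY L=OYOY
After move 2 (R'): R=RRWW U=WBOB F=GWGO D=RGYG B=YBRB
After move 3 (U'): U=BBWO F=OYGO R=GWWW B=RRRB L=YBOY
Query: L face = YBOY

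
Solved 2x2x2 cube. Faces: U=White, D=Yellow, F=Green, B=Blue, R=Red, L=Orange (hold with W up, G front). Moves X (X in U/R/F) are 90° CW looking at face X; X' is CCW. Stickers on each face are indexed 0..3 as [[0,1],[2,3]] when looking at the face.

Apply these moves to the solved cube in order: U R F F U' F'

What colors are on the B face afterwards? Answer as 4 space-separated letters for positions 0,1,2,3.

After move 1 (U): U=WWWW F=RRGG R=BBRR B=OOBB L=GGOO
After move 2 (R): R=RBRB U=WRWG F=RYGY D=YBYO B=WOWB
After move 3 (F): F=GRYY U=WROG R=WBGB D=RRYO L=GYOB
After move 4 (F): F=YGYR U=WRBY R=OBGB D=GWYO L=GROR
After move 5 (U'): U=RYWB F=GRYR R=YGGB B=OBWB L=WOOR
After move 6 (F'): F=RRGY U=RYYG R=WGGB D=ORYO L=WBOW
Query: B face = OBWB

Answer: O B W B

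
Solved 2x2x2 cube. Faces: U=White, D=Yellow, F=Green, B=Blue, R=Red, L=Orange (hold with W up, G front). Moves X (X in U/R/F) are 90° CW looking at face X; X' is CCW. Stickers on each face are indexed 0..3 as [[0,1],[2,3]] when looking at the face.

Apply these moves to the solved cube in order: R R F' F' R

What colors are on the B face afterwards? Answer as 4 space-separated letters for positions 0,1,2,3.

Answer: Y B Y B

Derivation:
After move 1 (R): R=RRRR U=WGWG F=GYGY D=YBYB B=WBWB
After move 2 (R): R=RRRR U=WYWY F=GBGB D=YWYW B=GBGB
After move 3 (F'): F=BBGG U=WYRR R=WRYR D=OOYW L=OYOW
After move 4 (F'): F=BGBG U=WYWY R=OROR D=YWYW L=OROR
After move 5 (R): R=OORR U=WGWG F=BWBW D=YGYG B=YBYB
Query: B face = YBYB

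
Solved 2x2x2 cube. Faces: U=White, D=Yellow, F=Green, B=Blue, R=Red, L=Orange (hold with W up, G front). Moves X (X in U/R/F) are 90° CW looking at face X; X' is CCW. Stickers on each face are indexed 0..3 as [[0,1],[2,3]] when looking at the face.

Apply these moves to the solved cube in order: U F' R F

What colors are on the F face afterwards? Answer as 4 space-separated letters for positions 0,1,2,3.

After move 1 (U): U=WWWW F=RRGG R=BBRR B=OOBB L=GGOO
After move 2 (F'): F=RGRG U=WWBR R=YBYR D=GOYY L=GWOW
After move 3 (R): R=YYRB U=WGBG F=RORY D=GBYO B=ROWB
After move 4 (F): F=RRYO U=WGWW R=BYGB D=RYYO L=GGOB
Query: F face = RRYO

Answer: R R Y O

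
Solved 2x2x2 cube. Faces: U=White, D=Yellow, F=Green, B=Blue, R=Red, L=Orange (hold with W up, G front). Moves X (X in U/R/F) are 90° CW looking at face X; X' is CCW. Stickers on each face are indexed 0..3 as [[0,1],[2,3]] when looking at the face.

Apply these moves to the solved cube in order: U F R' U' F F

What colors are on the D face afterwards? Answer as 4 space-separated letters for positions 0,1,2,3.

After move 1 (U): U=WWWW F=RRGG R=BBRR B=OOBB L=GGOO
After move 2 (F): F=GRGR U=WWOG R=WBWR D=RBYY L=GYOY
After move 3 (R'): R=BRWW U=WBOO F=GWGG D=RRYR B=YOBB
After move 4 (U'): U=BOWO F=GYGG R=GWWW B=BRBB L=YOOY
After move 5 (F): F=GGGY U=BOYO R=WWOW D=WGYR L=YROR
After move 6 (F): F=GGYG U=BORR R=YWOW D=OWYR L=YWOG
Query: D face = OWYR

Answer: O W Y R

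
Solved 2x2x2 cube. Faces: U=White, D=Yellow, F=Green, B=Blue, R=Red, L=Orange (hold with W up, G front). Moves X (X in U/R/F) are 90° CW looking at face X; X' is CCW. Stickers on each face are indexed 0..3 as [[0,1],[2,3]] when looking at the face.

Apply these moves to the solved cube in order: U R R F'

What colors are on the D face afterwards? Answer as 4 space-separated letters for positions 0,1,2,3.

After move 1 (U): U=WWWW F=RRGG R=BBRR B=OOBB L=GGOO
After move 2 (R): R=RBRB U=WRWG F=RYGY D=YBYO B=WOWB
After move 3 (R): R=RRBB U=WYWY F=RBGO D=YWYW B=GORB
After move 4 (F'): F=BORG U=WYRB R=WRYB D=GOYW L=GYOW
Query: D face = GOYW

Answer: G O Y W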